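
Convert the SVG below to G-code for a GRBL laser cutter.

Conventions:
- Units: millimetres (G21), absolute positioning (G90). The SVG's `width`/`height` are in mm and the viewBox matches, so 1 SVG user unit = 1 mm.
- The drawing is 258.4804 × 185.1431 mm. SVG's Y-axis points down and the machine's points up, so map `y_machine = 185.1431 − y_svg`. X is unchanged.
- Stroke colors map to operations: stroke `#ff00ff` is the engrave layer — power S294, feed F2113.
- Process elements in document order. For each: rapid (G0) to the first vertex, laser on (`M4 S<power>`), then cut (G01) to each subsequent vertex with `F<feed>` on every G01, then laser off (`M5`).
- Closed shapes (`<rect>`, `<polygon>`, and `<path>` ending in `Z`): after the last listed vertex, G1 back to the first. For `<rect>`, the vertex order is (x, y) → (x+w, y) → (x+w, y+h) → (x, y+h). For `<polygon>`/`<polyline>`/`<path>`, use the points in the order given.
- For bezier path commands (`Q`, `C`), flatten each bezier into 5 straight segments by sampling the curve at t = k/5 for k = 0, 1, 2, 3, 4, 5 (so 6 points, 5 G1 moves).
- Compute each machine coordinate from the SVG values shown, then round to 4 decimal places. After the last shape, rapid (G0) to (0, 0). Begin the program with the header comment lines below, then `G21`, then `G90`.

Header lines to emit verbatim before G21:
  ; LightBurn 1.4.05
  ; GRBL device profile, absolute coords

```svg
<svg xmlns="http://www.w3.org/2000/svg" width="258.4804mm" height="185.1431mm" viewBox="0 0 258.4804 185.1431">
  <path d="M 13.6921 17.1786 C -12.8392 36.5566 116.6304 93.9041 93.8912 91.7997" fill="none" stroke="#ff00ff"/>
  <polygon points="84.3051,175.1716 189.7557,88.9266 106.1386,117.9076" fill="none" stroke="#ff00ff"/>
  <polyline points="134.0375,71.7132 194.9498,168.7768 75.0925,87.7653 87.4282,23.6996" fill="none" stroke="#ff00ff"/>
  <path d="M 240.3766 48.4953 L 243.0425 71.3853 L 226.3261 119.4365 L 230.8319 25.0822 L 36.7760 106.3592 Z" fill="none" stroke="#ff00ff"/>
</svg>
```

Since the viewBox matches the mm dimensions, user units are millimetres directly. The only transform is the Y-flip y_m = 185.1431 − y_svg.

Shape 1 is a cubic bezier drawn with `<path>`. Its stroke #ff00ff means engrave at S294, F2113. After flipping Y the toolpath is (13.6921,167.9645) → (14.0278,152.5607) → (37.0096,132.7205) → (67.8434,113.1201) → (91.7353,98.4356) → (93.8912,93.3434).

Shape 2 is a closed polygon drawn with `<polygon>`. Its stroke #ff00ff means engrave at S294, F2113. After flipping Y the toolpath is (84.3051,9.9715) → (189.7557,96.2165) → (106.1386,67.2355) → (84.3051,9.9715), returning to the start.

Shape 3 is a open polyline drawn with `<polyline>`. Its stroke #ff00ff means engrave at S294, F2113. After flipping Y the toolpath is (134.0375,113.4299) → (194.9498,16.3663) → (75.0925,97.3778) → (87.4282,161.4435).

Shape 4 is a closed polygon drawn with `<path>`. Its stroke #ff00ff means engrave at S294, F2113. After flipping Y the toolpath is (240.3766,136.6478) → (243.0425,113.7578) → (226.3261,65.7066) → (230.8319,160.0609) → (36.7760,78.7839) → (240.3766,136.6478), returning to the start.

; LightBurn 1.4.05
; GRBL device profile, absolute coords
G21
G90
G0 X13.6921 Y167.9645
M4 S294
G01 X14.0278 Y152.5607 F2113
G01 X37.0096 Y132.7205 F2113
G01 X67.8434 Y113.1201 F2113
G01 X91.7353 Y98.4356 F2113
G01 X93.8912 Y93.3434 F2113
M5
G0 X84.3051 Y9.9715
M4 S294
G01 X189.7557 Y96.2165 F2113
G01 X106.1386 Y67.2355 F2113
G01 X84.3051 Y9.9715 F2113
M5
G0 X134.0375 Y113.4299
M4 S294
G01 X194.9498 Y16.3663 F2113
G01 X75.0925 Y97.3778 F2113
G01 X87.4282 Y161.4435 F2113
M5
G0 X240.3766 Y136.6478
M4 S294
G01 X243.0425 Y113.7578 F2113
G01 X226.3261 Y65.7066 F2113
G01 X230.8319 Y160.0609 F2113
G01 X36.7760 Y78.7839 F2113
G01 X240.3766 Y136.6478 F2113
M5
G0 X0.0000 Y0.0000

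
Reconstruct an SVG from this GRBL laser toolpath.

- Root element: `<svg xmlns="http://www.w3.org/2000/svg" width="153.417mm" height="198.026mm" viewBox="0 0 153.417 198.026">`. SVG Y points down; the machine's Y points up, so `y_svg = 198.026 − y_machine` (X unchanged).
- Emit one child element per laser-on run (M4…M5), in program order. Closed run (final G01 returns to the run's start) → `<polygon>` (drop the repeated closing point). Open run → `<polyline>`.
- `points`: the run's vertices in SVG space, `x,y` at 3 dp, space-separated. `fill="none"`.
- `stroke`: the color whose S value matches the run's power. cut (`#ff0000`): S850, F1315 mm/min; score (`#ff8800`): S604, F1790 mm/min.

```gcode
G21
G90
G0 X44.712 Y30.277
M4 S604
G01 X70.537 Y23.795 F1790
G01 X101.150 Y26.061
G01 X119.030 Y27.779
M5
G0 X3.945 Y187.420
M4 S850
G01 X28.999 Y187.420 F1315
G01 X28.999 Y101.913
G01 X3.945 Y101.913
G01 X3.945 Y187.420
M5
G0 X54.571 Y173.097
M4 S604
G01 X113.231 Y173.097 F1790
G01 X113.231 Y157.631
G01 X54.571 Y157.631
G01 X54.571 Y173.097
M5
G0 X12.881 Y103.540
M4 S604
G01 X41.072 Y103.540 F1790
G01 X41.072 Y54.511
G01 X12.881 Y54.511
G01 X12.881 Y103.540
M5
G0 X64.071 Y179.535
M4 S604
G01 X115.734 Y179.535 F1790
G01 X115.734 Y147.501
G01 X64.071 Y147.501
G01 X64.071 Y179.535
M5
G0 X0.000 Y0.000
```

<svg xmlns="http://www.w3.org/2000/svg" width="153.417mm" height="198.026mm" viewBox="0 0 153.417 198.026">
  <polyline points="44.712,167.749 70.537,174.231 101.150,171.965 119.030,170.247" fill="none" stroke="#ff8800"/>
  <polygon points="3.945,10.606 28.999,10.606 28.999,96.113 3.945,96.113" fill="none" stroke="#ff0000"/>
  <polygon points="54.571,24.929 113.231,24.929 113.231,40.395 54.571,40.395" fill="none" stroke="#ff8800"/>
  <polygon points="12.881,94.486 41.072,94.486 41.072,143.515 12.881,143.515" fill="none" stroke="#ff8800"/>
  <polygon points="64.071,18.491 115.734,18.491 115.734,50.525 64.071,50.525" fill="none" stroke="#ff8800"/>
</svg>

Each laser-on run becomes one SVG element. Flip Y back into SVG space with y_svg = 198.026 − y_machine.

Run 1: the run's S604 means `#ff8800` (score). The run is open, so emit a `<polyline>` with points (Y-flipped): 44.712,167.749 70.537,174.231 101.150,171.965 119.030,170.247.

Run 2: power S850 maps to stroke `#ff0000` (cut). The run returns to its start, so emit a `<polygon>` with points (Y-flipped): 3.945,10.606 28.999,10.606 28.999,96.113 3.945,96.113.

Run 3: the run's S604 means `#ff8800` (score). The run returns to its start, so emit a `<polygon>` with points (Y-flipped): 54.571,24.929 113.231,24.929 113.231,40.395 54.571,40.395.

Run 4: S604 ⇒ score layer `#ff8800`. The run returns to its start, so emit a `<polygon>` with points (Y-flipped): 12.881,94.486 41.072,94.486 41.072,143.515 12.881,143.515.

Run 5: the run's S604 means `#ff8800` (score). The run returns to its start, so emit a `<polygon>` with points (Y-flipped): 64.071,18.491 115.734,18.491 115.734,50.525 64.071,50.525.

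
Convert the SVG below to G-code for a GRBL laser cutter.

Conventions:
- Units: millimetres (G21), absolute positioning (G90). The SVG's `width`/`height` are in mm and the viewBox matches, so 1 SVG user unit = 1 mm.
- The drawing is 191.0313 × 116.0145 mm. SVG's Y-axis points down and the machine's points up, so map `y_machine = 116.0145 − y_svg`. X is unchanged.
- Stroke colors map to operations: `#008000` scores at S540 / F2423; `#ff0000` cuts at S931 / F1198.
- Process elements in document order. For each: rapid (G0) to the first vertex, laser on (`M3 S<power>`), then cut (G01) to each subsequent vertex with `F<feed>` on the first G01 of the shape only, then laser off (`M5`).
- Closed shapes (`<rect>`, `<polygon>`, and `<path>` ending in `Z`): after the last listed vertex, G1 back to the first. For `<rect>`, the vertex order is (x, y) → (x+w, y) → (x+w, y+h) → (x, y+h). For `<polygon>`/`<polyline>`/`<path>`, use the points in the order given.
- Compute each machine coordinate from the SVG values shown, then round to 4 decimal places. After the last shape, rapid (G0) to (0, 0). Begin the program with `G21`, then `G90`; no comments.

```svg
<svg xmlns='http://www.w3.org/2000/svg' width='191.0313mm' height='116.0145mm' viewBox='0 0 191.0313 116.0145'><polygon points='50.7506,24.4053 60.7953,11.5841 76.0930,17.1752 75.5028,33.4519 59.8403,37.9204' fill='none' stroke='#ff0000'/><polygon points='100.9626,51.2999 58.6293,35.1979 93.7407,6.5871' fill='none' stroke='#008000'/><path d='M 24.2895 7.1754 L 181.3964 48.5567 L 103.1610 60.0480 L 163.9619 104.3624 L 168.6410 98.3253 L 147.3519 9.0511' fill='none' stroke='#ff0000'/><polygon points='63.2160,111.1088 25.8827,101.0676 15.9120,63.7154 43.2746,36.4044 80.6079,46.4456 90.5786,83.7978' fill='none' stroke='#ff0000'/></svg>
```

viewBox `0 0 191.0313 116.0145` with mm width/height → 1 unit = 1 mm. Flip: y_m = 116.0145 − y_svg.

**Shape 1** — `<polygon>` regular polygon, stroke `#ff0000` → cut (S931, F1198). Machine vertices: (50.7506,91.6092) → (60.7953,104.4304) → (76.0930,98.8393) → (75.5028,82.5626) → (59.8403,78.0941) → (50.7506,91.6092). Closed: final G1 returns to the first vertex.

**Shape 2** — `<polygon>` regular polygon, stroke `#008000` → score (S540, F2423). Machine vertices: (100.9626,64.7146) → (58.6293,80.8166) → (93.7407,109.4274) → (100.9626,64.7146). Closed: final G1 returns to the first vertex.

**Shape 3** — `<path>` open polyline, stroke `#ff0000` → cut (S931, F1198). Machine vertices: (24.2895,108.8391) → (181.3964,67.4578) → (103.1610,55.9665) → (163.9619,11.6521) → (168.6410,17.6892) → (147.3519,106.9634). Open path.

**Shape 4** — `<polygon>` regular polygon, stroke `#ff0000` → cut (S931, F1198). Machine vertices: (63.2160,4.9057) → (25.8827,14.9469) → (15.9120,52.2991) → (43.2746,79.6101) → (80.6079,69.5689) → (90.5786,32.2167) → (63.2160,4.9057). Closed: final G1 returns to the first vertex.

G21
G90
G0 X50.7506 Y91.6092
M3 S931
G01 X60.7953 Y104.4304 F1198
G01 X76.0930 Y98.8393
G01 X75.5028 Y82.5626
G01 X59.8403 Y78.0941
G01 X50.7506 Y91.6092
M5
G0 X100.9626 Y64.7146
M3 S540
G01 X58.6293 Y80.8166 F2423
G01 X93.7407 Y109.4274
G01 X100.9626 Y64.7146
M5
G0 X24.2895 Y108.8391
M3 S931
G01 X181.3964 Y67.4578 F1198
G01 X103.1610 Y55.9665
G01 X163.9619 Y11.6521
G01 X168.6410 Y17.6892
G01 X147.3519 Y106.9634
M5
G0 X63.2160 Y4.9057
M3 S931
G01 X25.8827 Y14.9469 F1198
G01 X15.9120 Y52.2991
G01 X43.2746 Y79.6101
G01 X80.6079 Y69.5689
G01 X90.5786 Y32.2167
G01 X63.2160 Y4.9057
M5
G0 X0.0000 Y0.0000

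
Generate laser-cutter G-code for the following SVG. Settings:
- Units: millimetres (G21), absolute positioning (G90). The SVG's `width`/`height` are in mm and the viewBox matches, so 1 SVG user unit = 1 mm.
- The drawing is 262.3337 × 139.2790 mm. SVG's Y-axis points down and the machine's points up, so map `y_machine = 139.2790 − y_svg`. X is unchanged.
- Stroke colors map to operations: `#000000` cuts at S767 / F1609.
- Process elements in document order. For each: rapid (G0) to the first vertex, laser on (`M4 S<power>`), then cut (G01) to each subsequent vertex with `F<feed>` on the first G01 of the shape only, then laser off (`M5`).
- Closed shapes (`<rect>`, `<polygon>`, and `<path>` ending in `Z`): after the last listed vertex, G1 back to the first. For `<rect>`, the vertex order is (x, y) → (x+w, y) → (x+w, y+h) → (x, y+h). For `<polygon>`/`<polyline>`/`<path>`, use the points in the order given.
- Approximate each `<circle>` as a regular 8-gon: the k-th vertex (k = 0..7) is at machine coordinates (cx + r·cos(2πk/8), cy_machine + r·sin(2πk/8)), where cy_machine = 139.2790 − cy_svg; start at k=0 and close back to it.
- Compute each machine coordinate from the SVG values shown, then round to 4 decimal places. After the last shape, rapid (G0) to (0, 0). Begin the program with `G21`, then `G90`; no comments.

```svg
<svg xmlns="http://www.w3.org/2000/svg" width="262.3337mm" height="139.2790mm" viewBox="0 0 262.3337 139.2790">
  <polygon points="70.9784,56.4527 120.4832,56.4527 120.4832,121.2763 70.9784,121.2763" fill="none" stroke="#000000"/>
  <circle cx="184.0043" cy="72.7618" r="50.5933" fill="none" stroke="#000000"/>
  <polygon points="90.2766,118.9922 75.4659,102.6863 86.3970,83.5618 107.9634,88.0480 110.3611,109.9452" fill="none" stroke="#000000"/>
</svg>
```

viewBox `0 0 262.3337 139.2790` with mm width/height → 1 unit = 1 mm. Flip: y_m = 139.2790 − y_svg.

**Shape 1** — `<polygon>` rectangle, stroke `#000000` → cut (S767, F1609). Machine vertices: (70.9784,82.8263) → (120.4832,82.8263) → (120.4832,18.0027) → (70.9784,18.0027) → (70.9784,82.8263). Closed: final G1 returns to the first vertex.

**Shape 2** — `<circle>` circle, stroke `#000000` → cut (S767, F1609). Machine vertices: (234.5976,66.5172) → (219.7792,102.2921) → (184.0043,117.1105) → (148.2294,102.2921) → (133.4110,66.5172) → (148.2294,30.7423) → (184.0043,15.9239) → (219.7792,30.7423) → (234.5976,66.5172). Closed: final G1 returns to the first vertex.

**Shape 3** — `<polygon>` regular polygon, stroke `#000000` → cut (S767, F1609). Machine vertices: (90.2766,20.2868) → (75.4659,36.5927) → (86.3970,55.7172) → (107.9634,51.2310) → (110.3611,29.3338) → (90.2766,20.2868). Closed: final G1 returns to the first vertex.

G21
G90
G0 X70.9784 Y82.8263
M4 S767
G01 X120.4832 Y82.8263 F1609
G01 X120.4832 Y18.0027
G01 X70.9784 Y18.0027
G01 X70.9784 Y82.8263
M5
G0 X234.5976 Y66.5172
M4 S767
G01 X219.7792 Y102.2921 F1609
G01 X184.0043 Y117.1105
G01 X148.2294 Y102.2921
G01 X133.4110 Y66.5172
G01 X148.2294 Y30.7423
G01 X184.0043 Y15.9239
G01 X219.7792 Y30.7423
G01 X234.5976 Y66.5172
M5
G0 X90.2766 Y20.2868
M4 S767
G01 X75.4659 Y36.5927 F1609
G01 X86.3970 Y55.7172
G01 X107.9634 Y51.2310
G01 X110.3611 Y29.3338
G01 X90.2766 Y20.2868
M5
G0 X0.0000 Y0.0000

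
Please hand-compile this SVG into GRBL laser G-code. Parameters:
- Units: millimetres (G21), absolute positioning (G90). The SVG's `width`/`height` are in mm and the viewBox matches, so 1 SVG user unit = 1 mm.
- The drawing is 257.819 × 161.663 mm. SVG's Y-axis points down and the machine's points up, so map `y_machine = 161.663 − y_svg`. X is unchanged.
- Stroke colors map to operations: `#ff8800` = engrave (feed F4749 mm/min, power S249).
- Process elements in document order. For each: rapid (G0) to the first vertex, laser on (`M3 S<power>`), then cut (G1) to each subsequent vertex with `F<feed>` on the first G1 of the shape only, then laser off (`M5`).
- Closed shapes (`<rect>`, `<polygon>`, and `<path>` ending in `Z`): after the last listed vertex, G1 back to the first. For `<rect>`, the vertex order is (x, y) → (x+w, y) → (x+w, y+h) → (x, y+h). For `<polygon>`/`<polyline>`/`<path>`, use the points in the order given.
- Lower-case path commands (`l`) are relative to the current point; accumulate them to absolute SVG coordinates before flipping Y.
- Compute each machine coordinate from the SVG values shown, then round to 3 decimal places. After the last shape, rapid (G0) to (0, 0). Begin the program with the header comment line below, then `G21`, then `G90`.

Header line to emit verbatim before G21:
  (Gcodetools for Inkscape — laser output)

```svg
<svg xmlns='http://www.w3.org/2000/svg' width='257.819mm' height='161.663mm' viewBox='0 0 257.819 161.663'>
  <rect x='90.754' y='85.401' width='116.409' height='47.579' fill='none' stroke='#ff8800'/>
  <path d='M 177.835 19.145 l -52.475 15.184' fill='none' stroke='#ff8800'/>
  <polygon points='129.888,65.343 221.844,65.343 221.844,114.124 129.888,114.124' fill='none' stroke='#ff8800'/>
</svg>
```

1 u = 1 mm; y_m = 161.663 − y.

[1] `<rect>` rectangle, #ff8800→engrave S249 F4749: (90.754,76.262) → (207.163,76.262) → (207.163,28.683) → (90.754,28.683) → (90.754,76.262) (closed)

[2] `<path>` line segment, #ff8800→engrave S249 F4749: (177.835,142.518) → (125.360,127.334)

[3] `<polygon>` rectangle, #ff8800→engrave S249 F4749: (129.888,96.320) → (221.844,96.320) → (221.844,47.539) → (129.888,47.539) → (129.888,96.320) (closed)

(Gcodetools for Inkscape — laser output)
G21
G90
G0 X90.754 Y76.262
M3 S249
G1 X207.163 Y76.262 F4749
G1 X207.163 Y28.683
G1 X90.754 Y28.683
G1 X90.754 Y76.262
M5
G0 X177.835 Y142.518
M3 S249
G1 X125.360 Y127.334 F4749
M5
G0 X129.888 Y96.320
M3 S249
G1 X221.844 Y96.320 F4749
G1 X221.844 Y47.539
G1 X129.888 Y47.539
G1 X129.888 Y96.320
M5
G0 X0.000 Y0.000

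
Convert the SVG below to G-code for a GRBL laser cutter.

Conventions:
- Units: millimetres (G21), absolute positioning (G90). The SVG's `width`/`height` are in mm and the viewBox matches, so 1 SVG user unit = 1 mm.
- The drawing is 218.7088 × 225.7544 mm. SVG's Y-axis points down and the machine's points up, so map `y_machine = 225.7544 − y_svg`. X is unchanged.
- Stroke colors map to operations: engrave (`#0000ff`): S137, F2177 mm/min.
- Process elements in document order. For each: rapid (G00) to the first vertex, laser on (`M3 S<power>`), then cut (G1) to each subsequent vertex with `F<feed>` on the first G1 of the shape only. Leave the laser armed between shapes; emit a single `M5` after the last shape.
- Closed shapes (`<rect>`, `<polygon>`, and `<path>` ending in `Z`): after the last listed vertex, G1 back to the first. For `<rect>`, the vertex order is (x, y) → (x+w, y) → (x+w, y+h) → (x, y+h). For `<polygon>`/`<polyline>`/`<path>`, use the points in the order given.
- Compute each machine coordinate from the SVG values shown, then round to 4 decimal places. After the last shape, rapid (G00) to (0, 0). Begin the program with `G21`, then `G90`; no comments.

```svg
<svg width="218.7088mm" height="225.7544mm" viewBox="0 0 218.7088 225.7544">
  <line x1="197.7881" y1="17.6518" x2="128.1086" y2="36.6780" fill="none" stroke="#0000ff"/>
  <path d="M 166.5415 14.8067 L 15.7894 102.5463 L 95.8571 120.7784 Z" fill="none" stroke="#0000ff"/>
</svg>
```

1 u = 1 mm; y_m = 225.7544 − y.

[1] `<line>` line segment, #0000ff→engrave S137 F2177: (197.7881,208.1026) → (128.1086,189.0764)

[2] `<path>` closed polygon, #0000ff→engrave S137 F2177: (166.5415,210.9477) → (15.7894,123.2081) → (95.8571,104.9760) → (166.5415,210.9477) (closed)

G21
G90
G00 X197.7881 Y208.1026
M3 S137
G1 X128.1086 Y189.0764 F2177
G00 X166.5415 Y210.9477
M3 S137
G1 X15.7894 Y123.2081 F2177
G1 X95.8571 Y104.9760
G1 X166.5415 Y210.9477
M5
G00 X0.0000 Y0.0000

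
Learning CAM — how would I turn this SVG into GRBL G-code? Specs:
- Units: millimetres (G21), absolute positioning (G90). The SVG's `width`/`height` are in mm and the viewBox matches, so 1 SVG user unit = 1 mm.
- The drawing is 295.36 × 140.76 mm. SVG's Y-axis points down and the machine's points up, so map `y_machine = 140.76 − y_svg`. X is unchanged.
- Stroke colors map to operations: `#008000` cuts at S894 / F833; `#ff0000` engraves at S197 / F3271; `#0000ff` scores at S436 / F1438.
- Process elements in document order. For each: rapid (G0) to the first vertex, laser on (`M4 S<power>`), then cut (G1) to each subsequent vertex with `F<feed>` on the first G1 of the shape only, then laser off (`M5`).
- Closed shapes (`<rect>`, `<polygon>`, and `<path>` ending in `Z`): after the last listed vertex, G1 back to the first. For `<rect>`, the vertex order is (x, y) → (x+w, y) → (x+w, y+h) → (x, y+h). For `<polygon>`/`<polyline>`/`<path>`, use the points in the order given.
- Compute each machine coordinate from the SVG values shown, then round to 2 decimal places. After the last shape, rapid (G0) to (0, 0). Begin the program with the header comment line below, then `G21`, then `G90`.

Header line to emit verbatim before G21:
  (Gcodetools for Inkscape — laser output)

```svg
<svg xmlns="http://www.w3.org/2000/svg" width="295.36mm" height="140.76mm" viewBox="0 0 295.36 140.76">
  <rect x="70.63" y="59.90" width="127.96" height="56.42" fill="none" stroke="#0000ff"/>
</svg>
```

(Gcodetools for Inkscape — laser output)
G21
G90
G0 X70.63 Y80.86
M4 S436
G1 X198.59 Y80.86 F1438
G1 X198.59 Y24.44
G1 X70.63 Y24.44
G1 X70.63 Y80.86
M5
G0 X0.00 Y0.00

Since the viewBox matches the mm dimensions, user units are millimetres directly. The only transform is the Y-flip y_m = 140.76 − y_svg.

Shape 1 is a rectangle drawn with `<rect>`. Its stroke #0000ff means score at S436, F1438. After flipping Y the toolpath is (70.63,80.86) → (198.59,80.86) → (198.59,24.44) → (70.63,24.44) → (70.63,80.86), returning to the start.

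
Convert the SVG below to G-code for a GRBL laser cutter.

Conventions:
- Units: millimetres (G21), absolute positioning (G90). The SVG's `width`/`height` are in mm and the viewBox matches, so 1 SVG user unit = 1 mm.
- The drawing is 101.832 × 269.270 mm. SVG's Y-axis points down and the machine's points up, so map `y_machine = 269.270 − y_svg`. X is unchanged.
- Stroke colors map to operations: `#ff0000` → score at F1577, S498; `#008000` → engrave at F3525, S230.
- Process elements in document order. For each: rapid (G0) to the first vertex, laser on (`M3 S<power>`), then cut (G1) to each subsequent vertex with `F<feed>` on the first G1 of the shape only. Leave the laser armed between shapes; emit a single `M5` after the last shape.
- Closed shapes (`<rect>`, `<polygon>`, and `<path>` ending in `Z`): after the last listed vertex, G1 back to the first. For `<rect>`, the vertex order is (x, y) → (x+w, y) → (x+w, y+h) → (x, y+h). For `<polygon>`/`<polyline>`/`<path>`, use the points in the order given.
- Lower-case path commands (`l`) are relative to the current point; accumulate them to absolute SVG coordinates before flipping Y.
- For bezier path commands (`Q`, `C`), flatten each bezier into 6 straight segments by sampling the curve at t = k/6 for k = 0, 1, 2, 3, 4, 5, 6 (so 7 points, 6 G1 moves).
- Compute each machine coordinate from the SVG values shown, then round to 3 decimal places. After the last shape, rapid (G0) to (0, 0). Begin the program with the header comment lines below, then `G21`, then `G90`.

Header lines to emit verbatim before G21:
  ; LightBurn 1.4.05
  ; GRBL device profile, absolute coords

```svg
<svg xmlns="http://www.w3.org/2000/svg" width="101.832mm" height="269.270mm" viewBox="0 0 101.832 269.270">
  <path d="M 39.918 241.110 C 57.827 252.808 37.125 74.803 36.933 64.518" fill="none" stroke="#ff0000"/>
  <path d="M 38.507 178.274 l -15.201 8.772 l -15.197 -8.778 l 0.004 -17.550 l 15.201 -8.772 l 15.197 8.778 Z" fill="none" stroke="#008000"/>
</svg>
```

viewBox `0 0 101.832 269.270` with mm width/height → 1 unit = 1 mm. Flip: y_m = 269.270 − y_svg.

**Shape 1** — `<path>` cubic bezier, stroke `#ff0000` → score (S498, F1577). Control points (SVG): P0=(39.918,241.110), P1=(57.827,252.808), P2=(37.125,74.803), P3=(36.933,64.518); sampled at t=k/6. Machine vertices: (39.918,28.160) → (45.929,36.465) → (47.146,66.458) → (45.213,108.212) → (41.772,151.798) → (38.464,187.288) → (36.933,204.752). Open path.

**Shape 2** — `<path>` regular polygon, stroke `#008000` → engrave (S230, F3525). Machine vertices: (38.507,90.996) → (23.306,82.224) → (8.109,91.002) → (8.113,108.552) → (23.314,117.324) → (38.511,108.546) → (38.507,90.996). Closed: final G1 returns to the first vertex.

; LightBurn 1.4.05
; GRBL device profile, absolute coords
G21
G90
G0 X39.918 Y28.160
M3 S498
G1 X45.929 Y36.465 F1577
G1 X47.146 Y66.458
G1 X45.213 Y108.212
G1 X41.772 Y151.798
G1 X38.464 Y187.288
G1 X36.933 Y204.752
G0 X38.507 Y90.996
M3 S230
G1 X23.306 Y82.224 F3525
G1 X8.109 Y91.002
G1 X8.113 Y108.552
G1 X23.314 Y117.324
G1 X38.511 Y108.546
G1 X38.507 Y90.996
M5
G0 X0.000 Y0.000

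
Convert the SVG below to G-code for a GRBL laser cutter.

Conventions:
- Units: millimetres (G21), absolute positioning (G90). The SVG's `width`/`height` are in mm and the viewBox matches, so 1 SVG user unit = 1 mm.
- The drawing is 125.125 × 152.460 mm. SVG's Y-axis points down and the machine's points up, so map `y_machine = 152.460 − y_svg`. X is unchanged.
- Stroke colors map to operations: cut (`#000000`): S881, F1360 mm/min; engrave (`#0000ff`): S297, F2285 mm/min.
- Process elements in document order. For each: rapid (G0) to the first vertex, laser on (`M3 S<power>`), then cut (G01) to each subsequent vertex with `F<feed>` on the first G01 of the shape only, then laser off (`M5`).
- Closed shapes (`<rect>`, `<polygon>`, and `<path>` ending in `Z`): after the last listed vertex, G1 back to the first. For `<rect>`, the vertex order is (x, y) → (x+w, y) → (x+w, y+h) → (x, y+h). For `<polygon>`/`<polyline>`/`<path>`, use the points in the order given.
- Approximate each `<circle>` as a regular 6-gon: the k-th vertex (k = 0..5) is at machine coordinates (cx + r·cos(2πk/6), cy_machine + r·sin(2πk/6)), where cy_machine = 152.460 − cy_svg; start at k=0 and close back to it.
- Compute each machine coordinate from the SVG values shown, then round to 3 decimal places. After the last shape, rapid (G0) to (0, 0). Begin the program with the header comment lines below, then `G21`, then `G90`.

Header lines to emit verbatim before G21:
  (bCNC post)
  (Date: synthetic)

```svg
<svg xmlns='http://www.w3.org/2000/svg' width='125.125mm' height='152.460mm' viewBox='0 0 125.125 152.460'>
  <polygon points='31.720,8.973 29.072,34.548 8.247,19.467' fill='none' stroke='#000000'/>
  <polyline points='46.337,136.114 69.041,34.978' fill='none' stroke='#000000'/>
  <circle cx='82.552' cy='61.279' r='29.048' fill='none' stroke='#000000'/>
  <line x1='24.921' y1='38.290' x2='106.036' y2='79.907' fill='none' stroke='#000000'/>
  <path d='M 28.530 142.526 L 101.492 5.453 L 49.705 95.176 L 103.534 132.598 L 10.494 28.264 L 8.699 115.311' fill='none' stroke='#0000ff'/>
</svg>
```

1 u = 1 mm; y_m = 152.460 − y.

[1] `<polygon>` regular polygon, #000000→cut S881 F1360: (31.720,143.487) → (29.072,117.912) → (8.247,132.993) → (31.720,143.487) (closed)

[2] `<polyline>` line segment, #000000→cut S881 F1360: (46.337,16.346) → (69.041,117.482)

[3] `<circle>` circle, #000000→cut S881 F1360: (111.600,91.181) → (97.076,116.337) → (68.028,116.337) → (53.504,91.181) → (68.028,66.025) → (97.076,66.025) → (111.600,91.181) (closed)

[4] `<line>` line segment, #000000→cut S881 F1360: (24.921,114.170) → (106.036,72.553)

[5] `<path>` open polyline, #0000ff→engrave S297 F2285: (28.530,9.934) → (101.492,147.007) → (49.705,57.284) → (103.534,19.862) → (10.494,124.196) → (8.699,37.149)

(bCNC post)
(Date: synthetic)
G21
G90
G0 X31.720 Y143.487
M3 S881
G01 X29.072 Y117.912 F1360
G01 X8.247 Y132.993
G01 X31.720 Y143.487
M5
G0 X46.337 Y16.346
M3 S881
G01 X69.041 Y117.482 F1360
M5
G0 X111.600 Y91.181
M3 S881
G01 X97.076 Y116.337 F1360
G01 X68.028 Y116.337
G01 X53.504 Y91.181
G01 X68.028 Y66.025
G01 X97.076 Y66.025
G01 X111.600 Y91.181
M5
G0 X24.921 Y114.170
M3 S881
G01 X106.036 Y72.553 F1360
M5
G0 X28.530 Y9.934
M3 S297
G01 X101.492 Y147.007 F2285
G01 X49.705 Y57.284
G01 X103.534 Y19.862
G01 X10.494 Y124.196
G01 X8.699 Y37.149
M5
G0 X0.000 Y0.000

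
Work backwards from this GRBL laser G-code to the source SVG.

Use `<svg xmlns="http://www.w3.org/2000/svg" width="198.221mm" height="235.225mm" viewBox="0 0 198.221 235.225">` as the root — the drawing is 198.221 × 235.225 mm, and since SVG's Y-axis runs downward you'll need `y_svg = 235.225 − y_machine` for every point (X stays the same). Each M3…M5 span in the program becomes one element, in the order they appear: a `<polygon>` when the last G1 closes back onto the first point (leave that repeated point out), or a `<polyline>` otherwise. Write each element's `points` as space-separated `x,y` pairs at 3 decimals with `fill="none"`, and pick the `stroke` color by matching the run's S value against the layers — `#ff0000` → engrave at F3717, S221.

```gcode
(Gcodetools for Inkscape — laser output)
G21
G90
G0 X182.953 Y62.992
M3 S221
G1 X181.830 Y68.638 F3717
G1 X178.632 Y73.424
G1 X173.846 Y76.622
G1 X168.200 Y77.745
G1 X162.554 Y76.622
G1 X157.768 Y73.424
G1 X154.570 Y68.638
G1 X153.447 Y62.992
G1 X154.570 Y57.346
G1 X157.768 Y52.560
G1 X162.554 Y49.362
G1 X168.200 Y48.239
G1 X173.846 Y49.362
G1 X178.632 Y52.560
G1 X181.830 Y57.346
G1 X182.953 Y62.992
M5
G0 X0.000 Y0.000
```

<svg xmlns="http://www.w3.org/2000/svg" width="198.221mm" height="235.225mm" viewBox="0 0 198.221 235.225">
  <polygon points="182.953,172.233 181.830,166.587 178.632,161.801 173.846,158.603 168.200,157.480 162.554,158.603 157.768,161.801 154.570,166.587 153.447,172.233 154.570,177.879 157.768,182.665 162.554,185.863 168.200,186.986 173.846,185.863 178.632,182.665 181.830,177.879" fill="none" stroke="#ff0000"/>
</svg>

Machine Y-up, SVG Y-down with viewBox height 235.225, so y_svg = 235.225 − y_machine; X carries over. Every run uses S221, so all elements get stroke `#ff0000` (engrave).

Run 1: The run returns to its start, so emit a `<polygon>` with points (Y-flipped): 182.953,172.233 181.830,166.587 178.632,161.801 173.846,158.603 168.200,157.480 162.554,158.603 157.768,161.801 154.570,166.587 153.447,172.233 154.570,177.879 157.768,182.665 162.554,185.863 168.200,186.986 173.846,185.863 178.632,182.665 181.830,177.879.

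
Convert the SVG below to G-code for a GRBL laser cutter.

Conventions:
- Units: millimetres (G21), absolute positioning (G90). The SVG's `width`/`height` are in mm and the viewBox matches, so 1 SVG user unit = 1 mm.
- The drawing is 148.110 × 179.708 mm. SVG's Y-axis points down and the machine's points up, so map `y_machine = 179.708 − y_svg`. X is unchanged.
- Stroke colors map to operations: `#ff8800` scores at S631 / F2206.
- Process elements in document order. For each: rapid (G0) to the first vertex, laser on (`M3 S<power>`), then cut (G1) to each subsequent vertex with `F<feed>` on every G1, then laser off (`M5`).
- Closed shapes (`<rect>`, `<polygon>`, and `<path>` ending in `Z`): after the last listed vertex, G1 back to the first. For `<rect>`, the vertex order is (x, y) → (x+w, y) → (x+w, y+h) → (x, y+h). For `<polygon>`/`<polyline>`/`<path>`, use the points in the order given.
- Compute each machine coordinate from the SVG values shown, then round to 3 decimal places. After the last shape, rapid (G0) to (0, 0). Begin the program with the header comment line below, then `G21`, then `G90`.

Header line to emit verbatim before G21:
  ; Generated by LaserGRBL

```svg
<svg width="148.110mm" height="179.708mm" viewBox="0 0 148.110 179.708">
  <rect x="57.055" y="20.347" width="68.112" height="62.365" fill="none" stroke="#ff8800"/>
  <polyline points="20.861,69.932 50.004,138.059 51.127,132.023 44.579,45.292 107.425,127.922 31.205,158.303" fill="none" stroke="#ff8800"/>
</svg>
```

; Generated by LaserGRBL
G21
G90
G0 X57.055 Y159.361
M3 S631
G1 X125.167 Y159.361 F2206
G1 X125.167 Y96.996 F2206
G1 X57.055 Y96.996 F2206
G1 X57.055 Y159.361 F2206
M5
G0 X20.861 Y109.776
M3 S631
G1 X50.004 Y41.649 F2206
G1 X51.127 Y47.685 F2206
G1 X44.579 Y134.416 F2206
G1 X107.425 Y51.786 F2206
G1 X31.205 Y21.405 F2206
M5
G0 X0.000 Y0.000

Since the viewBox matches the mm dimensions, user units are millimetres directly. The only transform is the Y-flip y_m = 179.708 − y_svg.

Shape 1 is a rectangle drawn with `<rect>`. Its stroke #ff8800 means score at S631, F2206. After flipping Y the toolpath is (57.055,159.361) → (125.167,159.361) → (125.167,96.996) → (57.055,96.996) → (57.055,159.361), returning to the start.

Shape 2 is a open polyline drawn with `<polyline>`. Its stroke #ff8800 means score at S631, F2206. After flipping Y the toolpath is (20.861,109.776) → (50.004,41.649) → (51.127,47.685) → (44.579,134.416) → (107.425,51.786) → (31.205,21.405).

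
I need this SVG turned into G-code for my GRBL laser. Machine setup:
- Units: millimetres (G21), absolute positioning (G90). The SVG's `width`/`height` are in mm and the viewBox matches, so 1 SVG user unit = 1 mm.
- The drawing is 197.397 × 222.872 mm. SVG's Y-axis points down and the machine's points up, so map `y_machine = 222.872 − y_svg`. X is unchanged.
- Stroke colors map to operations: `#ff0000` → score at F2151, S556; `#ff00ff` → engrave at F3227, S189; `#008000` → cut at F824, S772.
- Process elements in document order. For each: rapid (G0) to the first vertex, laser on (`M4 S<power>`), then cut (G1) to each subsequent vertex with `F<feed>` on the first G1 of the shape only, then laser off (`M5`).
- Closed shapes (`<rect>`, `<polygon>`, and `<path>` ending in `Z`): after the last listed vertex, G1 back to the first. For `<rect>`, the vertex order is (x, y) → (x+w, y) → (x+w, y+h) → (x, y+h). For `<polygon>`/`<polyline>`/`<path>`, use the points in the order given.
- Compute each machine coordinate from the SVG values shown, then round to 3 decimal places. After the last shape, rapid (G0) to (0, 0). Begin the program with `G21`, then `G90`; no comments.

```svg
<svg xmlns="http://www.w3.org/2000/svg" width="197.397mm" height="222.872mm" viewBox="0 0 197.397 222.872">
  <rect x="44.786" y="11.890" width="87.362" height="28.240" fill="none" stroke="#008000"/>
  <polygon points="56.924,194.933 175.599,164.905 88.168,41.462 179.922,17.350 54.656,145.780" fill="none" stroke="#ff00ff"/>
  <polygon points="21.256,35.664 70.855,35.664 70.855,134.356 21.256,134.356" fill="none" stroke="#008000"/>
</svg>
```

1 u = 1 mm; y_m = 222.872 − y.

[1] `<rect>` rectangle, #008000→cut S772 F824: (44.786,210.982) → (132.148,210.982) → (132.148,182.742) → (44.786,182.742) → (44.786,210.982) (closed)

[2] `<polygon>` closed polygon, #ff00ff→engrave S189 F3227: (56.924,27.939) → (175.599,57.967) → (88.168,181.410) → (179.922,205.522) → (54.656,77.092) → (56.924,27.939) (closed)

[3] `<polygon>` rectangle, #008000→cut S772 F824: (21.256,187.208) → (70.855,187.208) → (70.855,88.516) → (21.256,88.516) → (21.256,187.208) (closed)

G21
G90
G0 X44.786 Y210.982
M4 S772
G1 X132.148 Y210.982 F824
G1 X132.148 Y182.742
G1 X44.786 Y182.742
G1 X44.786 Y210.982
M5
G0 X56.924 Y27.939
M4 S189
G1 X175.599 Y57.967 F3227
G1 X88.168 Y181.410
G1 X179.922 Y205.522
G1 X54.656 Y77.092
G1 X56.924 Y27.939
M5
G0 X21.256 Y187.208
M4 S772
G1 X70.855 Y187.208 F824
G1 X70.855 Y88.516
G1 X21.256 Y88.516
G1 X21.256 Y187.208
M5
G0 X0.000 Y0.000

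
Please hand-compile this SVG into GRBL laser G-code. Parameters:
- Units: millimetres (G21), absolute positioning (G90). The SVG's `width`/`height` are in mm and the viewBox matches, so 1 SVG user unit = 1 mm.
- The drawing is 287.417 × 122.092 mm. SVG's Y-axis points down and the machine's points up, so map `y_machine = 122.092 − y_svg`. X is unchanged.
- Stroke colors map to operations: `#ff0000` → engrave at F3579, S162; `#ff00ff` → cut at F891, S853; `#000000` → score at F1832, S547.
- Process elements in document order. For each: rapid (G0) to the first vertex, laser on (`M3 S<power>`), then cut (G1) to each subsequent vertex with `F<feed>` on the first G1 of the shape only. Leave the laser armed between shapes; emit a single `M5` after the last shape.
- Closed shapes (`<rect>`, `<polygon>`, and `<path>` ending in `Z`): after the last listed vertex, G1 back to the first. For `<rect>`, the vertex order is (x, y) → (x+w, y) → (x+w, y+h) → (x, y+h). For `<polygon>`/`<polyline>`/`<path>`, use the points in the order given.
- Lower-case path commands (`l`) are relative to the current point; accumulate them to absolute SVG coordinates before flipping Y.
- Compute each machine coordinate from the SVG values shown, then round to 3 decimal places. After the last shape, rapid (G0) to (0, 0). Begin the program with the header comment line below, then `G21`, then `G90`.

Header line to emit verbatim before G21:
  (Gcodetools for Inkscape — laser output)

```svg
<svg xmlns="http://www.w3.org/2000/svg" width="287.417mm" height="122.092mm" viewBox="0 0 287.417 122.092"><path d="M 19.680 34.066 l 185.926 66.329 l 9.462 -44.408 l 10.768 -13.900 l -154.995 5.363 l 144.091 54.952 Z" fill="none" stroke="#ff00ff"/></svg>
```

(Gcodetools for Inkscape — laser output)
G21
G90
G0 X19.680 Y88.026
M3 S853
G1 X205.606 Y21.697 F891
G1 X215.068 Y66.105
G1 X225.836 Y80.005
G1 X70.841 Y74.642
G1 X214.932 Y19.690
G1 X19.680 Y88.026
M5
G0 X0.000 Y0.000

1 u = 1 mm; y_m = 122.092 − y.

[1] `<path>` closed polygon, #ff00ff→cut S853 F891: (19.680,88.026) → (205.606,21.697) → (215.068,66.105) → (225.836,80.005) → (70.841,74.642) → (214.932,19.690) → (19.680,88.026) (closed)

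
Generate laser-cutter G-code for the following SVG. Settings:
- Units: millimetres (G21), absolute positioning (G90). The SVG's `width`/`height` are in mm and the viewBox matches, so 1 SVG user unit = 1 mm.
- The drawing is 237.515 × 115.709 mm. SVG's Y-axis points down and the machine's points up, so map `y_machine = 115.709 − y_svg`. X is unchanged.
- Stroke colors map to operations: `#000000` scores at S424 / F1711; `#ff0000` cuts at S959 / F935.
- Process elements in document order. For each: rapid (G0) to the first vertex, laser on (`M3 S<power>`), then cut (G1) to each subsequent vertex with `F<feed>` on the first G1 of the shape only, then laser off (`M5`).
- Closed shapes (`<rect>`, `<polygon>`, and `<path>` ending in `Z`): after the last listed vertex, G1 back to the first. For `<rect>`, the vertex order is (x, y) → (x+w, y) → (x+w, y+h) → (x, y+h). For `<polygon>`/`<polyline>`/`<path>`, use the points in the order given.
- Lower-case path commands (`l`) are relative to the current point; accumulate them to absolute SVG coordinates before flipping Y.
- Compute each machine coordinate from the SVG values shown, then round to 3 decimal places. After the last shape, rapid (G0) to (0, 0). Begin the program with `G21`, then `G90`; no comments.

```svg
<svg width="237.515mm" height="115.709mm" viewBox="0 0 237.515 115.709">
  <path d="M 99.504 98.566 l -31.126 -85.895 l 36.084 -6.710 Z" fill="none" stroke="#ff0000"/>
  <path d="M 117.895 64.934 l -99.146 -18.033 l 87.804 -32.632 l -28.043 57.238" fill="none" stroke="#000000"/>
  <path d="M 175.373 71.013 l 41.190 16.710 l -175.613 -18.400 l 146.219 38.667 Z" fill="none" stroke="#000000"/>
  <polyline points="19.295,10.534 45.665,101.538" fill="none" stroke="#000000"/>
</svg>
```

viewBox `0 0 237.515 115.709` with mm width/height → 1 unit = 1 mm. Flip: y_m = 115.709 − y_svg.

**Shape 1** — `<path>` closed polygon, stroke `#ff0000` → cut (S959, F935). Machine vertices: (99.504,17.143) → (68.378,103.038) → (104.462,109.748) → (99.504,17.143). Closed: final G1 returns to the first vertex.

**Shape 2** — `<path>` open polyline, stroke `#000000` → score (S424, F1711). Machine vertices: (117.895,50.775) → (18.749,68.808) → (106.553,101.440) → (78.510,44.202). Open path.

**Shape 3** — `<path>` closed polygon, stroke `#000000` → score (S424, F1711). Machine vertices: (175.373,44.696) → (216.563,27.986) → (40.950,46.386) → (187.169,7.719) → (175.373,44.696). Closed: final G1 returns to the first vertex.

**Shape 4** — `<polyline>` line segment, stroke `#000000` → score (S424, F1711). Machine vertices: (19.295,105.175) → (45.665,14.171). Open path.

G21
G90
G0 X99.504 Y17.143
M3 S959
G1 X68.378 Y103.038 F935
G1 X104.462 Y109.748
G1 X99.504 Y17.143
M5
G0 X117.895 Y50.775
M3 S424
G1 X18.749 Y68.808 F1711
G1 X106.553 Y101.440
G1 X78.510 Y44.202
M5
G0 X175.373 Y44.696
M3 S424
G1 X216.563 Y27.986 F1711
G1 X40.950 Y46.386
G1 X187.169 Y7.719
G1 X175.373 Y44.696
M5
G0 X19.295 Y105.175
M3 S424
G1 X45.665 Y14.171 F1711
M5
G0 X0.000 Y0.000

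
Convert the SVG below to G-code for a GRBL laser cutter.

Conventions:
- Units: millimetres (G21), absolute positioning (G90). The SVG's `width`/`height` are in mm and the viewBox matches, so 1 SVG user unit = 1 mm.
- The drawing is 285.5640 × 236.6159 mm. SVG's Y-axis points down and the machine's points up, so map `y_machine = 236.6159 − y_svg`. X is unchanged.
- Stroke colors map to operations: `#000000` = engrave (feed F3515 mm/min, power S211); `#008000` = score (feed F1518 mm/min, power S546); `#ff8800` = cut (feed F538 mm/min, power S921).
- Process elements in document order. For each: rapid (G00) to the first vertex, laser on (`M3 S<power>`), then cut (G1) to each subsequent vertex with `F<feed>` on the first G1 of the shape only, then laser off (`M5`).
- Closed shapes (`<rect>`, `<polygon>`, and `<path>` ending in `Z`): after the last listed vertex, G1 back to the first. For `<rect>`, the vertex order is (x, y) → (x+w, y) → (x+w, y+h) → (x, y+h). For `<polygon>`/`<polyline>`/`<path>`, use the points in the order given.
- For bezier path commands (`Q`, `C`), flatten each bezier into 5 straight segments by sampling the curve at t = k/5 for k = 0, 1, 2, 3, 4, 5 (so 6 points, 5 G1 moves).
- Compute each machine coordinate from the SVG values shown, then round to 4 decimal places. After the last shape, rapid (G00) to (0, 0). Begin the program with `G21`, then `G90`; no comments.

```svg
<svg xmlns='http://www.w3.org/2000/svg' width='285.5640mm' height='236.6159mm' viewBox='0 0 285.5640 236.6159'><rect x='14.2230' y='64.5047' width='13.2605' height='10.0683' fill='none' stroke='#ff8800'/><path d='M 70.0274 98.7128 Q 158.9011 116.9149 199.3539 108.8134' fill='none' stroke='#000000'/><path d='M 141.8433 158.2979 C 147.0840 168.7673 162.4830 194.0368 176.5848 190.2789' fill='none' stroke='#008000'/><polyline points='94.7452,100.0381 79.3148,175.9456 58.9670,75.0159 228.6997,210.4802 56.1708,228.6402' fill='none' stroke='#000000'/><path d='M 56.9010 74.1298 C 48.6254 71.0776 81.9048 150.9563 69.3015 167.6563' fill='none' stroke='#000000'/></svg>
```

Since the viewBox matches the mm dimensions, user units are millimetres directly. The only transform is the Y-flip y_m = 236.6159 − y_svg.

Shape 1 is a rectangle drawn with `<rect>`. Its stroke #ff8800 means cut at S921, F538. After flipping Y the toolpath is (14.2230,172.1112) → (27.4835,172.1112) → (27.4835,162.0429) → (14.2230,162.0429) → (14.2230,172.1112), returning to the start.

Shape 2 is a quadratic bezier drawn with `<path>`. Its stroke #000000 means engrave at S211, F3515. After flipping Y the toolpath is (70.0274,137.9031) → (103.6400,131.6744) → (133.3790,127.5500) → (159.2443,125.5299) → (181.2359,125.6140) → (199.3539,127.8025).

Shape 3 is a cubic bezier drawn with `<path>`. Its stroke #008000 means score at S546, F1518. After flipping Y the toolpath is (141.8433,78.3180) → (146.1151,70.6110) → (152.2750,61.4556) → (159.7731,52.9557) → (168.0597,47.2149) → (176.5848,46.3370).

Shape 4 is a open polyline drawn with `<polyline>`. Its stroke #000000 means engrave at S211, F3515. After flipping Y the toolpath is (94.7452,136.5778) → (79.3148,60.6703) → (58.9670,161.6000) → (228.6997,26.1357) → (56.1708,7.9757).

Shape 5 is a cubic bezier drawn with `<path>`. Its stroke #000000 means engrave at S211, F3515. After flipping Y the toolpath is (56.9010,162.4861) → (56.2227,155.5346) → (61.3207,135.6929) → (67.9978,109.9744) → (72.0571,85.3922) → (69.3015,68.9596).

G21
G90
G00 X14.2230 Y172.1112
M3 S921
G1 X27.4835 Y172.1112 F538
G1 X27.4835 Y162.0429
G1 X14.2230 Y162.0429
G1 X14.2230 Y172.1112
M5
G00 X70.0274 Y137.9031
M3 S211
G1 X103.6400 Y131.6744 F3515
G1 X133.3790 Y127.5500
G1 X159.2443 Y125.5299
G1 X181.2359 Y125.6140
G1 X199.3539 Y127.8025
M5
G00 X141.8433 Y78.3180
M3 S546
G1 X146.1151 Y70.6110 F1518
G1 X152.2750 Y61.4556
G1 X159.7731 Y52.9557
G1 X168.0597 Y47.2149
G1 X176.5848 Y46.3370
M5
G00 X94.7452 Y136.5778
M3 S211
G1 X79.3148 Y60.6703 F3515
G1 X58.9670 Y161.6000
G1 X228.6997 Y26.1357
G1 X56.1708 Y7.9757
M5
G00 X56.9010 Y162.4861
M3 S211
G1 X56.2227 Y155.5346 F3515
G1 X61.3207 Y135.6929
G1 X67.9978 Y109.9744
G1 X72.0571 Y85.3922
G1 X69.3015 Y68.9596
M5
G00 X0.0000 Y0.0000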